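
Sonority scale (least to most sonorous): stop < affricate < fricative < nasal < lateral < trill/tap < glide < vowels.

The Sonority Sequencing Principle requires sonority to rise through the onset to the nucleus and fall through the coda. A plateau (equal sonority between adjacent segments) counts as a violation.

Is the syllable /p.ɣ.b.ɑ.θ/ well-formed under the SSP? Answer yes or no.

no

Onset: /p/ is a stop (sonority 1), /ɣ/ is a fricative (sonority 3), /b/ is a stop (sonority 1); then the nucleus /ɑ/ (sonority 8).
Onset profile 1-3-1-8 — does not strictly rise throughout.
Coda: /θ/ is a fricative (sonority 3).
Coda profile 8-3 — falls from the nucleus.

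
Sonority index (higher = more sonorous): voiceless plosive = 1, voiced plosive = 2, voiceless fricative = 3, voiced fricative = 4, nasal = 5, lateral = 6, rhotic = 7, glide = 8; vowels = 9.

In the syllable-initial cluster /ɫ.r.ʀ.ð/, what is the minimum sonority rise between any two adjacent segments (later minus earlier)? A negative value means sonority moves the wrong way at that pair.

/ɫ/ is a lateral (sonority 6).
/r/ is a rhotic (sonority 7).
/ʀ/ is a rhotic (sonority 7).
/ð/ is a voiced fricative (sonority 4).
/ɫ/→/r/: change +1.
/r/→/ʀ/: change +0.
/ʀ/→/ð/: change -3.
Minimum = -3.

-3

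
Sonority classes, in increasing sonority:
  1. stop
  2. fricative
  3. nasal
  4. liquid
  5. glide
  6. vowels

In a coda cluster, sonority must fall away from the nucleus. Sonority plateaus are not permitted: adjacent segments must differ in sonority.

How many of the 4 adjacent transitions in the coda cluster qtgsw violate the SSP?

4

/q/ is a stop (sonority 1).
/t/ is a stop (sonority 1).
/g/ is a stop (sonority 1).
/s/ is a fricative (sonority 2).
/w/ is a glide (sonority 5).
/q/→/t/: 1→1 (plateau) — violation.
/t/→/g/: 1→1 (plateau) — violation.
/g/→/s/: 1→2 (does not fall) — violation.
/s/→/w/: 2→5 (does not fall) — violation.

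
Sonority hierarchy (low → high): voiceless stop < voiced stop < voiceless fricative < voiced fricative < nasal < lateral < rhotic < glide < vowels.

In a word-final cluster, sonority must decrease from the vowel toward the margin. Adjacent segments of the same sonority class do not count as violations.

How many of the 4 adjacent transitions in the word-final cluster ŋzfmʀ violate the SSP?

/ŋ/: nasal = 5.
/z/: voiced fricative = 4.
/f/: voiceless fricative = 3.
/m/: nasal = 5.
/ʀ/: rhotic = 7.
/ŋ/→/z/: 5→4 (falls) — ok.
/z/→/f/: 4→3 (falls) — ok.
/f/→/m/: 3→5 (does not fall) — violation.
/m/→/ʀ/: 5→7 (does not fall) — violation.

2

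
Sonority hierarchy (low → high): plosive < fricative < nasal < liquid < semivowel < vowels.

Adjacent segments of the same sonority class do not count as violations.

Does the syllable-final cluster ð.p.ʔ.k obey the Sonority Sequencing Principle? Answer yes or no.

yes

/ð/ — fricative, sonority 2.
/p/ — plosive, sonority 1.
/ʔ/ — plosive, sonority 1.
/k/ — plosive, sonority 1.
The profile 2-1-1-1 is non-increasing (plateaus allowed), so the syllable-final cluster satisfies the SSP.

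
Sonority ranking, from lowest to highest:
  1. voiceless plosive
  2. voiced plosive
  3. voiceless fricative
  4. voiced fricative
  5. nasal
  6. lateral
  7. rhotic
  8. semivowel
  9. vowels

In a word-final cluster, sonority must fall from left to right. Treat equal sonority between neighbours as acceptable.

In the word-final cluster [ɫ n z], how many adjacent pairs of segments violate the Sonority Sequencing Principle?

/ɫ/ is a lateral (sonority 6).
/n/ is a nasal (sonority 5).
/z/ is a voiced fricative (sonority 4).
/ɫ/→/n/: 6→5 (falls) — ok.
/n/→/z/: 5→4 (falls) — ok.

0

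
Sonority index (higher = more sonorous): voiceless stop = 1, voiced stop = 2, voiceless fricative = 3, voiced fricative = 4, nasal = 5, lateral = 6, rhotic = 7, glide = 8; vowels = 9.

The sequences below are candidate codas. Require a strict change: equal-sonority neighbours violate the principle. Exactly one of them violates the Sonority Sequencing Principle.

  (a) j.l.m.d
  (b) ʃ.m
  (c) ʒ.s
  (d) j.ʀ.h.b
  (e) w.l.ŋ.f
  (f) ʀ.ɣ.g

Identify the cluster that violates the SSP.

(a) 8-6-5-2 → obeys
(b) 3-5 → violates
(c) 4-3 → obeys
(d) 8-7-3-2 → obeys
(e) 8-6-5-3 → obeys
(f) 7-4-2 → obeys

b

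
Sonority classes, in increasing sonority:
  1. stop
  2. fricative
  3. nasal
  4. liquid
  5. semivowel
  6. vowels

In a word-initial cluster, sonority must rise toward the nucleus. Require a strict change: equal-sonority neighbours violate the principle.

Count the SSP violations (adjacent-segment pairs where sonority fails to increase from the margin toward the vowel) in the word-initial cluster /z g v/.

/z/ is a fricative (sonority 2).
/g/ is a stop (sonority 1).
/v/ is a fricative (sonority 2).
/z/→/g/: 2→1 (does not rise) — violation.
/g/→/v/: 1→2 (rises) — ok.

1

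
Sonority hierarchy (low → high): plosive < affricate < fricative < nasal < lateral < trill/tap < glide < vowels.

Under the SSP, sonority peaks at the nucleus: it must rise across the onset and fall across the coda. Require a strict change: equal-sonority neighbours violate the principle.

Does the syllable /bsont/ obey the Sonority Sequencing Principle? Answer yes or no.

yes

Onset: /b/ is a plosive (sonority 1), /s/ is a fricative (sonority 3); then the nucleus /o/ (sonority 8).
Onset profile 1-3-8 — rises to the nucleus.
Coda: /n/ is a nasal (sonority 4), /t/ is a plosive (sonority 1).
Coda profile 8-4-1 — falls from the nucleus.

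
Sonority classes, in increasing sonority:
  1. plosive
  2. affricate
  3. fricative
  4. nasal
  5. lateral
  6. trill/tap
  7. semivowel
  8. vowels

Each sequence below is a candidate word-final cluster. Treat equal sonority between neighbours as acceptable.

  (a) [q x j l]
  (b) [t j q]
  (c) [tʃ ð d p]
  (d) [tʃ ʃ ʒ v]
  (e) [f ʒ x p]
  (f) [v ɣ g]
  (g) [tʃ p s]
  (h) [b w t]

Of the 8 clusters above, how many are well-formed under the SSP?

(a) 1-3-7-5 → violates
(b) 1-7-1 → violates
(c) 2-3-1-1 → violates
(d) 2-3-3-3 → violates
(e) 3-3-3-1 → obeys
(f) 3-3-1 → obeys
(g) 2-1-3 → violates
(h) 1-7-1 → violates

2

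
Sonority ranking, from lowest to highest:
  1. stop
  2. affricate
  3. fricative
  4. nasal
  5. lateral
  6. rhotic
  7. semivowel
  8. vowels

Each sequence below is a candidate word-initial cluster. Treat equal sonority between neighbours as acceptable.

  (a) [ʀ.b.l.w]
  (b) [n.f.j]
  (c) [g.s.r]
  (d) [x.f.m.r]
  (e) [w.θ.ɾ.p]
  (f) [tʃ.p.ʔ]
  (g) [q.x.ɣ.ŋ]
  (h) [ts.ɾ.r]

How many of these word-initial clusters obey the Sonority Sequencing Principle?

4

(a) sonority 6-1-5-7: ill-formed.
(b) sonority 4-3-7: ill-formed.
(c) sonority 1-3-6: well-formed.
(d) sonority 3-3-4-6: well-formed.
(e) sonority 7-3-6-1: ill-formed.
(f) sonority 2-1-1: ill-formed.
(g) sonority 1-3-3-4: well-formed.
(h) sonority 2-6-6: well-formed.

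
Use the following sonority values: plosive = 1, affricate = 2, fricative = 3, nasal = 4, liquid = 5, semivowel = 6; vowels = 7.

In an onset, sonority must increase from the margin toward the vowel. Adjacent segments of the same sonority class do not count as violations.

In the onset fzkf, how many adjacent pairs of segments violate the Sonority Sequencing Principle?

/f/ is a fricative (sonority 3).
/z/ is a fricative (sonority 3).
/k/ is a plosive (sonority 1).
/f/ is a fricative (sonority 3).
/f/→/z/: 3→3 (plateau, allowed) — ok.
/z/→/k/: 3→1 (does not rise) — violation.
/k/→/f/: 1→3 (rises) — ok.

1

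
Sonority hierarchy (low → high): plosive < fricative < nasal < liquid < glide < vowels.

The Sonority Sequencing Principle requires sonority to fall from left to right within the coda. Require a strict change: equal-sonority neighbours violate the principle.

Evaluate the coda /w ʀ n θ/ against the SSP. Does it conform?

/w/: glide = 5.
/ʀ/: liquid = 4.
/n/: nasal = 3.
/θ/: fricative = 2.
The profile 5-4-3-2 strictly falls, so the coda satisfies the SSP.

yes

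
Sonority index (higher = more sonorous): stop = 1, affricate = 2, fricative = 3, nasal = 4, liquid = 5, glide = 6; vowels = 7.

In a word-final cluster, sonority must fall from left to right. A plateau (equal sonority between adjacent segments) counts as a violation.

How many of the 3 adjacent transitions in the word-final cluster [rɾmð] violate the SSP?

1

/r/ — liquid, sonority 5.
/ɾ/ — liquid, sonority 5.
/m/ — nasal, sonority 4.
/ð/ — fricative, sonority 3.
/r/→/ɾ/: 5→5 (plateau) — violation.
/ɾ/→/m/: 5→4 (falls) — ok.
/m/→/ð/: 4→3 (falls) — ok.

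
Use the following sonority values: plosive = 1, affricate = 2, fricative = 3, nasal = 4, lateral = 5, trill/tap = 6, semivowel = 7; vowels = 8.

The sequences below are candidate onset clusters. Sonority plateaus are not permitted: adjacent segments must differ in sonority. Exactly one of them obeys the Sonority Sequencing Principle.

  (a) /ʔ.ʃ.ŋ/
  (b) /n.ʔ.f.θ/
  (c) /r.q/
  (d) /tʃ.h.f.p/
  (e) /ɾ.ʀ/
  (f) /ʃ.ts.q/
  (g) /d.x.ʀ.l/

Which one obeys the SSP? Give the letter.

a

(a) /ʔ.ʃ.ŋ/: profile 1-3-4 — obeys.
(b) /n.ʔ.f.θ/: profile 4-1-3-3 — violates.
(c) /r.q/: profile 6-1 — violates.
(d) /tʃ.h.f.p/: profile 2-3-3-1 — violates.
(e) /ɾ.ʀ/: profile 6-6 — violates.
(f) /ʃ.ts.q/: profile 3-2-1 — violates.
(g) /d.x.ʀ.l/: profile 1-3-6-5 — violates.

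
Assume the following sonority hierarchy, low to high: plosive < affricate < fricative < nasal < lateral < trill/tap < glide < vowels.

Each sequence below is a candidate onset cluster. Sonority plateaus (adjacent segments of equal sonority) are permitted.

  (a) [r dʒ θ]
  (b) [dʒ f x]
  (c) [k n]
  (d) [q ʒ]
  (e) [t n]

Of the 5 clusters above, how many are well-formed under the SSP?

(a) [r dʒ θ]: profile 6-2-3 — violates.
(b) [dʒ f x]: profile 2-3-3 — obeys.
(c) [k n]: profile 1-4 — obeys.
(d) [q ʒ]: profile 1-3 — obeys.
(e) [t n]: profile 1-4 — obeys.

4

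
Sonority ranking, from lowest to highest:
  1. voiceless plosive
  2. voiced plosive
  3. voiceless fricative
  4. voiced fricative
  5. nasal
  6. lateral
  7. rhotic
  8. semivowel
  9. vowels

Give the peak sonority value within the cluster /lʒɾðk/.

7

/l/: lateral = 6.
/ʒ/: voiced fricative = 4.
/ɾ/: rhotic = 7.
/ð/: voiced fricative = 4.
/k/: voiceless plosive = 1.
The maximum is 7.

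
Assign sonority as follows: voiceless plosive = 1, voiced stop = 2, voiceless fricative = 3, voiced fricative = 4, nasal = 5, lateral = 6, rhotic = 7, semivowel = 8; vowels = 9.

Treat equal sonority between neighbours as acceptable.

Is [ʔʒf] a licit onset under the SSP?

no

/ʔ/: voiceless plosive = 1.
/ʒ/: voiced fricative = 4.
/f/: voiceless fricative = 3.
The profile is 1-4-3. Between /ʒ/ (4) and /f/ (3) sonority does not rise, so the cluster violates the SSP.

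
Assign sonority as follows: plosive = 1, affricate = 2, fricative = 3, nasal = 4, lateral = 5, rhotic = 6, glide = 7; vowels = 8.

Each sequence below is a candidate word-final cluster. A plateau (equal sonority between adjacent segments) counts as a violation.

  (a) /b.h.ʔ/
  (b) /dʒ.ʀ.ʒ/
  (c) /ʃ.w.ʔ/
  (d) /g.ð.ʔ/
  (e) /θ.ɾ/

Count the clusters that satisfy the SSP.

(a) 1-3-1 → violates
(b) 2-6-3 → violates
(c) 3-7-1 → violates
(d) 1-3-1 → violates
(e) 3-6 → violates

0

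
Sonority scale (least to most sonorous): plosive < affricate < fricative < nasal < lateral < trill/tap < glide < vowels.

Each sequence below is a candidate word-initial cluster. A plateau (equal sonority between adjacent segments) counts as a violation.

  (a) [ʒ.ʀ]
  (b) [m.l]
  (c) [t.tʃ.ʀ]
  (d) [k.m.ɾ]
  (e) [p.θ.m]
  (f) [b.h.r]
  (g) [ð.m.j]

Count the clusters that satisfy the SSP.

7

(a) [ʒ.ʀ]: profile 3-6 — obeys.
(b) [m.l]: profile 4-5 — obeys.
(c) [t.tʃ.ʀ]: profile 1-2-6 — obeys.
(d) [k.m.ɾ]: profile 1-4-6 — obeys.
(e) [p.θ.m]: profile 1-3-4 — obeys.
(f) [b.h.r]: profile 1-3-6 — obeys.
(g) [ð.m.j]: profile 3-4-7 — obeys.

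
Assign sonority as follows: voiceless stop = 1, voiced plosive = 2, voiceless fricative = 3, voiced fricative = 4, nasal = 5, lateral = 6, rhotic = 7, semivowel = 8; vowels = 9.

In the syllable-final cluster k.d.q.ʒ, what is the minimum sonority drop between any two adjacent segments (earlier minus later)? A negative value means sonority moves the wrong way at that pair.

-3

/k/ is a voiceless stop (sonority 1).
/d/ is a voiced plosive (sonority 2).
/q/ is a voiceless stop (sonority 1).
/ʒ/ is a voiced fricative (sonority 4).
/k/→/d/: change -1.
/d/→/q/: change +1.
/q/→/ʒ/: change -3.
Minimum = -3.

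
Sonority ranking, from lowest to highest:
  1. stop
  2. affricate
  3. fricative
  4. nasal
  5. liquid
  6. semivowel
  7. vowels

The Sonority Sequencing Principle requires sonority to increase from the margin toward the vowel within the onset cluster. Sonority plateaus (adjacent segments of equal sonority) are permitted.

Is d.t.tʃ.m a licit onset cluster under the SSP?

/d/: stop = 1.
/t/: stop = 1.
/tʃ/: affricate = 2.
/m/: nasal = 4.
The profile 1-1-2-4 is non-decreasing (plateaus allowed), so the onset cluster satisfies the SSP.

yes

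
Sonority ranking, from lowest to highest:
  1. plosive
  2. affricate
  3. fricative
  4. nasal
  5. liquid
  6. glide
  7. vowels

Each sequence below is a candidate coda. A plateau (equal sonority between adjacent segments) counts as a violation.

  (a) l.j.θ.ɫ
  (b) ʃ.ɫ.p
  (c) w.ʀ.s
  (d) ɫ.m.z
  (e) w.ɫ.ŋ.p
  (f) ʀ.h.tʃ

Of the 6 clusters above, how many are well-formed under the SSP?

(a) sonority 5-6-3-5: ill-formed.
(b) sonority 3-5-1: ill-formed.
(c) sonority 6-5-3: well-formed.
(d) sonority 5-4-3: well-formed.
(e) sonority 6-5-4-1: well-formed.
(f) sonority 5-3-2: well-formed.

4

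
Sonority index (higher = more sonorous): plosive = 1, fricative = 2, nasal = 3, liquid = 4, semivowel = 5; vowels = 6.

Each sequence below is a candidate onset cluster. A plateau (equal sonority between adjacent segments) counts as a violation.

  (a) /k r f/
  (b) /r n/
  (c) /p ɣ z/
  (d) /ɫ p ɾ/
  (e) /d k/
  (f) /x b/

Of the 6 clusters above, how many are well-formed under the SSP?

(a) sonority 1-4-2: ill-formed.
(b) sonority 4-3: ill-formed.
(c) sonority 1-2-2: ill-formed.
(d) sonority 4-1-4: ill-formed.
(e) sonority 1-1: ill-formed.
(f) sonority 2-1: ill-formed.

0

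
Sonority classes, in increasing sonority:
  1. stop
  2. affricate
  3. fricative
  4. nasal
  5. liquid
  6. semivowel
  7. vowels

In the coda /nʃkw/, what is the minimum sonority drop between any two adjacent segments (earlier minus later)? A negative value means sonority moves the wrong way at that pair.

-5

/n/ — nasal, sonority 4.
/ʃ/ — fricative, sonority 3.
/k/ — stop, sonority 1.
/w/ — semivowel, sonority 6.
/n/→/ʃ/: change +1.
/ʃ/→/k/: change +2.
/k/→/w/: change -5.
Minimum = -5.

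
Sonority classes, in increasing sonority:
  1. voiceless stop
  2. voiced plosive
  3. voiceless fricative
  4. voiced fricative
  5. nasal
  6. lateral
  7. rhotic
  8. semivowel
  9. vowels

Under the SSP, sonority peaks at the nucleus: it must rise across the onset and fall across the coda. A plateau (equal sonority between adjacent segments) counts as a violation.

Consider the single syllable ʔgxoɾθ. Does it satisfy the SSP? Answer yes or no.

yes

Onset: /ʔ/ is a voiceless stop (sonority 1), /g/ is a voiced plosive (sonority 2), /x/ is a voiceless fricative (sonority 3); then the nucleus /o/ (sonority 9).
Onset profile 1-2-3-9 — rises to the nucleus.
Coda: /ɾ/ is a rhotic (sonority 7), /θ/ is a voiceless fricative (sonority 3).
Coda profile 9-7-3 — falls from the nucleus.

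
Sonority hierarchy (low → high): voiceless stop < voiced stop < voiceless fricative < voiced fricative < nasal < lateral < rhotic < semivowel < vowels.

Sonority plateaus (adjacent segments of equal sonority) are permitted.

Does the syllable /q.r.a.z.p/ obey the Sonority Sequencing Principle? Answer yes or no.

Onset: /q/ is a voiceless stop (sonority 1), /r/ is a rhotic (sonority 7); then the nucleus /a/ (sonority 9).
Onset profile 1-7-9 — rises to the nucleus.
Coda: /z/ is a voiced fricative (sonority 4), /p/ is a voiceless stop (sonority 1).
Coda profile 9-4-1 — falls from the nucleus.

yes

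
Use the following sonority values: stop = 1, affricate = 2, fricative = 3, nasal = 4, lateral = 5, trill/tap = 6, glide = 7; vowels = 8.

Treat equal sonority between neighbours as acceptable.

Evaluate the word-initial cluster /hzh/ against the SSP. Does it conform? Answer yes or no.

yes

/h/ is a fricative (sonority 3).
/z/ is a fricative (sonority 3).
/h/ is a fricative (sonority 3).
The profile 3-3-3 is non-decreasing (plateaus allowed), so the word-initial cluster satisfies the SSP.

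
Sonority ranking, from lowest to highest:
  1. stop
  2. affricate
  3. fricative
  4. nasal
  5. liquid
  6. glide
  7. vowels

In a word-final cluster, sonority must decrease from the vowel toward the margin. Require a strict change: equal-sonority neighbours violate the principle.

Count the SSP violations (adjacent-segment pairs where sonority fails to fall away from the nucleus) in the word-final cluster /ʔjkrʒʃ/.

/ʔ/ is a stop (sonority 1).
/j/ is a glide (sonority 6).
/k/ is a stop (sonority 1).
/r/ is a liquid (sonority 5).
/ʒ/ is a fricative (sonority 3).
/ʃ/ is a fricative (sonority 3).
/ʔ/→/j/: 1→6 (does not fall) — violation.
/j/→/k/: 6→1 (falls) — ok.
/k/→/r/: 1→5 (does not fall) — violation.
/r/→/ʒ/: 5→3 (falls) — ok.
/ʒ/→/ʃ/: 3→3 (plateau) — violation.

3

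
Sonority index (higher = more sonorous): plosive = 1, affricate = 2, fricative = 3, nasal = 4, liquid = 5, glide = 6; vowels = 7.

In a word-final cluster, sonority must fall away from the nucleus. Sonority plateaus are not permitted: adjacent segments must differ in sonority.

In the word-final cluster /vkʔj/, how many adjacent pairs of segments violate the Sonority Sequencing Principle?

/v/: fricative = 3.
/k/: plosive = 1.
/ʔ/: plosive = 1.
/j/: glide = 6.
/v/→/k/: 3→1 (falls) — ok.
/k/→/ʔ/: 1→1 (plateau) — violation.
/ʔ/→/j/: 1→6 (does not fall) — violation.

2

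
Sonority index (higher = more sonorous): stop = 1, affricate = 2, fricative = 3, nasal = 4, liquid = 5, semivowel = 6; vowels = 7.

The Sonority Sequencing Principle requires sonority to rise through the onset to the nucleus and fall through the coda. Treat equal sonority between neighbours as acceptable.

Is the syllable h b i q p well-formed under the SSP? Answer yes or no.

Onset: /h/ is a fricative (sonority 3), /b/ is a stop (sonority 1); then the nucleus /i/ (sonority 7).
Onset profile 3-1-7 — does not rise throughout.
Coda: /q/ is a stop (sonority 1), /p/ is a stop (sonority 1).
Coda profile 7-1-1 — falls from the nucleus.

no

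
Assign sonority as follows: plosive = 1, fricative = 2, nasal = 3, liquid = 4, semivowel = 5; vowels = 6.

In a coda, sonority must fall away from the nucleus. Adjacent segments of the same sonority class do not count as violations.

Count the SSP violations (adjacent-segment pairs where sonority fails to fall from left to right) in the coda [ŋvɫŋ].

1

/ŋ/ is a nasal (sonority 3).
/v/ is a fricative (sonority 2).
/ɫ/ is a liquid (sonority 4).
/ŋ/ is a nasal (sonority 3).
/ŋ/→/v/: 3→2 (falls) — ok.
/v/→/ɫ/: 2→4 (does not fall) — violation.
/ɫ/→/ŋ/: 4→3 (falls) — ok.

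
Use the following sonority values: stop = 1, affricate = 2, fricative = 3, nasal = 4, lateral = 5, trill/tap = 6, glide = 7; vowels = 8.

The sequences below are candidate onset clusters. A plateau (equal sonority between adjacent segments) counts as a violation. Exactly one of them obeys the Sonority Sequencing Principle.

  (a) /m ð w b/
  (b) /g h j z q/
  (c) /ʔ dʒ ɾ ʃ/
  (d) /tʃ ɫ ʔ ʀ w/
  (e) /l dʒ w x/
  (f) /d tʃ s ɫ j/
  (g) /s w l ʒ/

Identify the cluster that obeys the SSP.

f

(a) /m ð w b/: profile 4-3-7-1 — violates.
(b) /g h j z q/: profile 1-3-7-3-1 — violates.
(c) /ʔ dʒ ɾ ʃ/: profile 1-2-6-3 — violates.
(d) /tʃ ɫ ʔ ʀ w/: profile 2-5-1-6-7 — violates.
(e) /l dʒ w x/: profile 5-2-7-3 — violates.
(f) /d tʃ s ɫ j/: profile 1-2-3-5-7 — obeys.
(g) /s w l ʒ/: profile 3-7-5-3 — violates.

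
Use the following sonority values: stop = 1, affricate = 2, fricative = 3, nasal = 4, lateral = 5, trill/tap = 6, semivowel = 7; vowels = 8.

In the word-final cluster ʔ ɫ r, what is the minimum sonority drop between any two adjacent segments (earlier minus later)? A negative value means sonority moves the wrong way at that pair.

/ʔ/: stop = 1.
/ɫ/: lateral = 5.
/r/: trill/tap = 6.
/ʔ/→/ɫ/: change -4.
/ɫ/→/r/: change -1.
Minimum = -4.

-4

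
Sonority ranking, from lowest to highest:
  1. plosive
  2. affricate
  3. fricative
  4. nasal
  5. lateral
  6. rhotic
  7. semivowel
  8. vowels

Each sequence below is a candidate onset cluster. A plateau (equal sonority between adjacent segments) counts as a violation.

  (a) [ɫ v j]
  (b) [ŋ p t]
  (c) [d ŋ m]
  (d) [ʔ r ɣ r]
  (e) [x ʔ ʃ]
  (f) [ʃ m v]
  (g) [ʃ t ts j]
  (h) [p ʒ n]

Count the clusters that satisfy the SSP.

(a) 5-3-7 → violates
(b) 4-1-1 → violates
(c) 1-4-4 → violates
(d) 1-6-3-6 → violates
(e) 3-1-3 → violates
(f) 3-4-3 → violates
(g) 3-1-2-7 → violates
(h) 1-3-4 → obeys

1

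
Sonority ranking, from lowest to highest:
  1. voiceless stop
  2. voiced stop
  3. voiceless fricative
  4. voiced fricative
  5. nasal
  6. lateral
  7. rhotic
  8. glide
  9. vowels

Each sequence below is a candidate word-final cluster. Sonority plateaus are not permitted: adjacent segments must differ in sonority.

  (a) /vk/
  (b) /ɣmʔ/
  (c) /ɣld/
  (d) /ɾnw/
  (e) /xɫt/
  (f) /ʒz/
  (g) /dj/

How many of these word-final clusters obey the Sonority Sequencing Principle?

(a) 4-1 → obeys
(b) 4-5-1 → violates
(c) 4-6-2 → violates
(d) 7-5-8 → violates
(e) 3-6-1 → violates
(f) 4-4 → violates
(g) 2-8 → violates

1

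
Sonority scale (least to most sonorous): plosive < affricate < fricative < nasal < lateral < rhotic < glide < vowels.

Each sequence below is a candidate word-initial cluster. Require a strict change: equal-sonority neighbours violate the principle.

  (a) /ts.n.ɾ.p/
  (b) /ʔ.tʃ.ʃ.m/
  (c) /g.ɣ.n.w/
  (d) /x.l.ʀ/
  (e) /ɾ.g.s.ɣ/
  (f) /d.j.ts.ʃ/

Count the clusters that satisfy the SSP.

3

(a) 2-4-6-1 → violates
(b) 1-2-3-4 → obeys
(c) 1-3-4-7 → obeys
(d) 3-5-6 → obeys
(e) 6-1-3-3 → violates
(f) 1-7-2-3 → violates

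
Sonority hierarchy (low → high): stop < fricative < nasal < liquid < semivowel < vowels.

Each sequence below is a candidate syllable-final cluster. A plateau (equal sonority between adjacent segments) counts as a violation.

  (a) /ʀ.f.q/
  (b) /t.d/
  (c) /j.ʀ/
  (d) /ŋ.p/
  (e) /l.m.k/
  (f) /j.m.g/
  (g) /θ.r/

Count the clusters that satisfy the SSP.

5

(a) /ʀ.f.q/: profile 4-2-1 — obeys.
(b) /t.d/: profile 1-1 — violates.
(c) /j.ʀ/: profile 5-4 — obeys.
(d) /ŋ.p/: profile 3-1 — obeys.
(e) /l.m.k/: profile 4-3-1 — obeys.
(f) /j.m.g/: profile 5-3-1 — obeys.
(g) /θ.r/: profile 2-4 — violates.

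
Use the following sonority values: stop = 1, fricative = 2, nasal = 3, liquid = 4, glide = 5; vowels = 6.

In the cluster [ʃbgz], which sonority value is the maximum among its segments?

2

/ʃ/ is a fricative (sonority 2).
/b/ is a stop (sonority 1).
/g/ is a stop (sonority 1).
/z/ is a fricative (sonority 2).
The maximum is 2.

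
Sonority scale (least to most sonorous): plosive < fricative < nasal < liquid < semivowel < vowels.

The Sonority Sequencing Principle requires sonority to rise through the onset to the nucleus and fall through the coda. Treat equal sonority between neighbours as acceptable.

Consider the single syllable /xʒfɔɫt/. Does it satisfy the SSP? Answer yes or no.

Onset: /x/ is a fricative (sonority 2), /ʒ/ is a fricative (sonority 2), /f/ is a fricative (sonority 2); then the nucleus /ɔ/ (sonority 6).
Onset profile 2-2-2-6 — rises to the nucleus.
Coda: /ɫ/ is a liquid (sonority 4), /t/ is a plosive (sonority 1).
Coda profile 6-4-1 — falls from the nucleus.

yes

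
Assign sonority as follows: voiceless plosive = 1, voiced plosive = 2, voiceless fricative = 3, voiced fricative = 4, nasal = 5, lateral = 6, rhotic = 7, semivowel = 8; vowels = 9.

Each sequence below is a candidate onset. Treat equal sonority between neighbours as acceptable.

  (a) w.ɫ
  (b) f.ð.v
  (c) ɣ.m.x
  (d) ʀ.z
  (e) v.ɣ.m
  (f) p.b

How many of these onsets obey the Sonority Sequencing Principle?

(a) 8-6 → violates
(b) 3-4-4 → obeys
(c) 4-5-3 → violates
(d) 7-4 → violates
(e) 4-4-5 → obeys
(f) 1-2 → obeys

3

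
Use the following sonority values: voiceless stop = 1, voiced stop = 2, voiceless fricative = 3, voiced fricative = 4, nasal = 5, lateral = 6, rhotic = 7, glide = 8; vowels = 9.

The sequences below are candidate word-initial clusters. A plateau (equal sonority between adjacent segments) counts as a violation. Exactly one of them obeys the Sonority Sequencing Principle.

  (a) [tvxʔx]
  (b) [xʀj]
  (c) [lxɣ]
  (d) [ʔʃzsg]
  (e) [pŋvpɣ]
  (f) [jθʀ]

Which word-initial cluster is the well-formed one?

b

(a) sonority 1-4-3-1-3: ill-formed.
(b) sonority 3-7-8: well-formed.
(c) sonority 6-3-4: ill-formed.
(d) sonority 1-3-4-3-2: ill-formed.
(e) sonority 1-5-4-1-4: ill-formed.
(f) sonority 8-3-7: ill-formed.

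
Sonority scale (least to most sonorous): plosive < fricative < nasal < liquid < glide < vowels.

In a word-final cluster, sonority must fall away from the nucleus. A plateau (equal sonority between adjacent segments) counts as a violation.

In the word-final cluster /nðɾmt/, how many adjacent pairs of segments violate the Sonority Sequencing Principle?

/n/ — nasal, sonority 3.
/ð/ — fricative, sonority 2.
/ɾ/ — liquid, sonority 4.
/m/ — nasal, sonority 3.
/t/ — plosive, sonority 1.
/n/→/ð/: 3→2 (falls) — ok.
/ð/→/ɾ/: 2→4 (does not fall) — violation.
/ɾ/→/m/: 4→3 (falls) — ok.
/m/→/t/: 3→1 (falls) — ok.

1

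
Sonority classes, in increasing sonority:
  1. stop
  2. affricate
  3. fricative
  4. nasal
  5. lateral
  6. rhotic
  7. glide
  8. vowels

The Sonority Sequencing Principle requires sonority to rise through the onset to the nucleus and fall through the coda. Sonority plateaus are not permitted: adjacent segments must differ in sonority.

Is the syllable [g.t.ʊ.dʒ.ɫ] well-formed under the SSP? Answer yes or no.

no

Onset: /g/ is a stop (sonority 1), /t/ is a stop (sonority 1); then the nucleus /ʊ/ (sonority 8).
Onset profile 1-1-8 — does not strictly rise throughout.
Coda: /dʒ/ is an affricate (sonority 2), /ɫ/ is a lateral (sonority 5).
Coda profile 8-2-5 — does not strictly fall throughout.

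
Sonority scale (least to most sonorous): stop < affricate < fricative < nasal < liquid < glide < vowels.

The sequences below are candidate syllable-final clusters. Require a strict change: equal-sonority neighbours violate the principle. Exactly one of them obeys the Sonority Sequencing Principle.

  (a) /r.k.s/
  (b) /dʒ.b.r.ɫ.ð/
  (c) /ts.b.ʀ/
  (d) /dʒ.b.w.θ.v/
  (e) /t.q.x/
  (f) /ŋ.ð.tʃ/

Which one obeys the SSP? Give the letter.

f

(a) 5-1-3 → violates
(b) 2-1-5-5-3 → violates
(c) 2-1-5 → violates
(d) 2-1-6-3-3 → violates
(e) 1-1-3 → violates
(f) 4-3-2 → obeys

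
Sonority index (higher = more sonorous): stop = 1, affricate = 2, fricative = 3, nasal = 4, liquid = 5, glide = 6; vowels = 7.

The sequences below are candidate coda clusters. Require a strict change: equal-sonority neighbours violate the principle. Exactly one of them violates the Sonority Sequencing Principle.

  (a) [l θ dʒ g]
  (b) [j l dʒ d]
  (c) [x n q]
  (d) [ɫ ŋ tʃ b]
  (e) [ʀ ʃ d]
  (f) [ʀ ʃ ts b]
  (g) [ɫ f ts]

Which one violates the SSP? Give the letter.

c

(a) sonority 5-3-2-1: well-formed.
(b) sonority 6-5-2-1: well-formed.
(c) sonority 3-4-1: ill-formed.
(d) sonority 5-4-2-1: well-formed.
(e) sonority 5-3-1: well-formed.
(f) sonority 5-3-2-1: well-formed.
(g) sonority 5-3-2: well-formed.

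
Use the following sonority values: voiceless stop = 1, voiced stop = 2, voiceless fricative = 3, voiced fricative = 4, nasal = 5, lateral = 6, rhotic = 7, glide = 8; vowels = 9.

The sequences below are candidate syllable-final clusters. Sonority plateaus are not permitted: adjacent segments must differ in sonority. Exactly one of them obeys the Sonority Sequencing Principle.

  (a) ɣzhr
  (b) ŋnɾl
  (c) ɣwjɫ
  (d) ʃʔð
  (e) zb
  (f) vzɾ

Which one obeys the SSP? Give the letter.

(a) ɣzhr: profile 4-4-3-7 — violates.
(b) ŋnɾl: profile 5-5-7-6 — violates.
(c) ɣwjɫ: profile 4-8-8-6 — violates.
(d) ʃʔð: profile 3-1-4 — violates.
(e) zb: profile 4-2 — obeys.
(f) vzɾ: profile 4-4-7 — violates.

e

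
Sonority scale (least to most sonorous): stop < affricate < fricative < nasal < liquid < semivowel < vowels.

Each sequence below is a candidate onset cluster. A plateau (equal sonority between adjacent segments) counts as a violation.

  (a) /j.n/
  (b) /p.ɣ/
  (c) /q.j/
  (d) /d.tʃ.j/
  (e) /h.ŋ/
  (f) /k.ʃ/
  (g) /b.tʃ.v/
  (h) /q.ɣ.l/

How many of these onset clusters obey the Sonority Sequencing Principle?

(a) sonority 6-4: ill-formed.
(b) sonority 1-3: well-formed.
(c) sonority 1-6: well-formed.
(d) sonority 1-2-6: well-formed.
(e) sonority 3-4: well-formed.
(f) sonority 1-3: well-formed.
(g) sonority 1-2-3: well-formed.
(h) sonority 1-3-5: well-formed.

7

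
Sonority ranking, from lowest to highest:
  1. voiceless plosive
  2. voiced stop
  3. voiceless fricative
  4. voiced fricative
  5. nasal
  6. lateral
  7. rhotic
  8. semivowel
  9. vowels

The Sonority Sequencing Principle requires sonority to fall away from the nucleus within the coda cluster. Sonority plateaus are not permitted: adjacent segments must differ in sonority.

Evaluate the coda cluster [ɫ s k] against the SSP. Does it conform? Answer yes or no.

yes

/ɫ/: lateral = 6.
/s/: voiceless fricative = 3.
/k/: voiceless plosive = 1.
The profile 6-3-1 strictly falls, so the coda cluster satisfies the SSP.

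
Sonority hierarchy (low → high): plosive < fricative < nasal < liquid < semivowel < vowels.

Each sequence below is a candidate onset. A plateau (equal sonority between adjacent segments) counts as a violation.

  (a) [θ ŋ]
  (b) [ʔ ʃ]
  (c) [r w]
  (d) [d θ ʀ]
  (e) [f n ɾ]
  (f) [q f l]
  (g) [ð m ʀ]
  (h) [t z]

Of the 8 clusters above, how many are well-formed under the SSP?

(a) 2-3 → obeys
(b) 1-2 → obeys
(c) 4-5 → obeys
(d) 1-2-4 → obeys
(e) 2-3-4 → obeys
(f) 1-2-4 → obeys
(g) 2-3-4 → obeys
(h) 1-2 → obeys

8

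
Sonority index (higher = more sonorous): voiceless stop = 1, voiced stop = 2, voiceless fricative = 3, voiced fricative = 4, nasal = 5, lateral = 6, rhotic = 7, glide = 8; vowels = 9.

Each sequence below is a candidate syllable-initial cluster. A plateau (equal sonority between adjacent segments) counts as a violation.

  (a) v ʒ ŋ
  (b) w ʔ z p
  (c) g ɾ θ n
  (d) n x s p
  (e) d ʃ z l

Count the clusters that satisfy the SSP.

1

(a) v ʒ ŋ: profile 4-4-5 — violates.
(b) w ʔ z p: profile 8-1-4-1 — violates.
(c) g ɾ θ n: profile 2-7-3-5 — violates.
(d) n x s p: profile 5-3-3-1 — violates.
(e) d ʃ z l: profile 2-3-4-6 — obeys.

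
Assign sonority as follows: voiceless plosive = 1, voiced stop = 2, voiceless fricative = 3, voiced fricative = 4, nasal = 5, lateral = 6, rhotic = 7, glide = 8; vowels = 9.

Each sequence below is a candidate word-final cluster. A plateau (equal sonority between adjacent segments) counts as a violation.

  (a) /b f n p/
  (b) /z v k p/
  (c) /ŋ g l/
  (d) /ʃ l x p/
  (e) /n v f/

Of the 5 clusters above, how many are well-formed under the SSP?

1

(a) /b f n p/: profile 2-3-5-1 — violates.
(b) /z v k p/: profile 4-4-1-1 — violates.
(c) /ŋ g l/: profile 5-2-6 — violates.
(d) /ʃ l x p/: profile 3-6-3-1 — violates.
(e) /n v f/: profile 5-4-3 — obeys.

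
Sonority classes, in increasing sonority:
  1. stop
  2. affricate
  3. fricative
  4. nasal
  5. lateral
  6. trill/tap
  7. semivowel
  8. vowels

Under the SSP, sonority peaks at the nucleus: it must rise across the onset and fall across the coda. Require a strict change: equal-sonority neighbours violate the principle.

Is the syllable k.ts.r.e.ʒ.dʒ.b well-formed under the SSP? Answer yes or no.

Onset: /k/ is a stop (sonority 1), /ts/ is an affricate (sonority 2), /r/ is a trill/tap (sonority 6); then the nucleus /e/ (sonority 8).
Onset profile 1-2-6-8 — rises to the nucleus.
Coda: /ʒ/ is a fricative (sonority 3), /dʒ/ is an affricate (sonority 2), /b/ is a stop (sonority 1).
Coda profile 8-3-2-1 — falls from the nucleus.

yes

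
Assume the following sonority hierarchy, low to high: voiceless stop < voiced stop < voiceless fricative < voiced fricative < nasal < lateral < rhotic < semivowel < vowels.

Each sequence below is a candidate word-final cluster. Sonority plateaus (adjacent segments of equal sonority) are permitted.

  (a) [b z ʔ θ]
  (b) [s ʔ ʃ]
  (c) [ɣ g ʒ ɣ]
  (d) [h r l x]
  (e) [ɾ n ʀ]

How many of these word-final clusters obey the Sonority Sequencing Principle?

0

(a) sonority 2-4-1-3: ill-formed.
(b) sonority 3-1-3: ill-formed.
(c) sonority 4-2-4-4: ill-formed.
(d) sonority 3-7-6-3: ill-formed.
(e) sonority 7-5-7: ill-formed.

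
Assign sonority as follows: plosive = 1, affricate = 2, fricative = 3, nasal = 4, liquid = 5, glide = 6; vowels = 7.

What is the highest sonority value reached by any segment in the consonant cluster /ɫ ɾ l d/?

5

/ɫ/: liquid = 5.
/ɾ/: liquid = 5.
/l/: liquid = 5.
/d/: plosive = 1.
The maximum is 5.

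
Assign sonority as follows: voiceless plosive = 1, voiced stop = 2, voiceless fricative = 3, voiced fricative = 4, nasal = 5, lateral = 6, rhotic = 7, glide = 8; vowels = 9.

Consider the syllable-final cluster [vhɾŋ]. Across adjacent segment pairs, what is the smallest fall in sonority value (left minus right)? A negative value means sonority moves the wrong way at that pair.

-4

/v/: voiced fricative = 4.
/h/: voiceless fricative = 3.
/ɾ/: rhotic = 7.
/ŋ/: nasal = 5.
/v/→/h/: change +1.
/h/→/ɾ/: change -4.
/ɾ/→/ŋ/: change +2.
Minimum = -4.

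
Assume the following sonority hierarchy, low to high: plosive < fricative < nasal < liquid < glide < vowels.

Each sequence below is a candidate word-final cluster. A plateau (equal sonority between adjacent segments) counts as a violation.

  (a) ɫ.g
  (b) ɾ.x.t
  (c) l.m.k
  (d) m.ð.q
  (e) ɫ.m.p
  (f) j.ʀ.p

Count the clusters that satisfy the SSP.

6

(a) sonority 4-1: well-formed.
(b) sonority 4-2-1: well-formed.
(c) sonority 4-3-1: well-formed.
(d) sonority 3-2-1: well-formed.
(e) sonority 4-3-1: well-formed.
(f) sonority 5-4-1: well-formed.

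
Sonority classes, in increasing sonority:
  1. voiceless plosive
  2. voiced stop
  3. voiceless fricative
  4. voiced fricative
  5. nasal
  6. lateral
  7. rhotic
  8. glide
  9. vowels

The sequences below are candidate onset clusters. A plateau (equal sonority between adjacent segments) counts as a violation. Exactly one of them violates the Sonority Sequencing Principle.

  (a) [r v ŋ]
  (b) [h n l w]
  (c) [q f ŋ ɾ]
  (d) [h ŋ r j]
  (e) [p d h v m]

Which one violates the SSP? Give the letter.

(a) [r v ŋ]: profile 7-4-5 — violates.
(b) [h n l w]: profile 3-5-6-8 — obeys.
(c) [q f ŋ ɾ]: profile 1-3-5-7 — obeys.
(d) [h ŋ r j]: profile 3-5-7-8 — obeys.
(e) [p d h v m]: profile 1-2-3-4-5 — obeys.

a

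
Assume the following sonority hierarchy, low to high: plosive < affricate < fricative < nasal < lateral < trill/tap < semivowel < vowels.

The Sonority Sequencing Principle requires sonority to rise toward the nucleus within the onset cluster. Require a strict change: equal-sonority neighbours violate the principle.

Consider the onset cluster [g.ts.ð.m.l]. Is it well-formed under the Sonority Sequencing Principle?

yes

/g/ is a plosive (sonority 1).
/ts/ is an affricate (sonority 2).
/ð/ is a fricative (sonority 3).
/m/ is a nasal (sonority 4).
/l/ is a lateral (sonority 5).
The profile 1-2-3-4-5 strictly rises, so the onset cluster satisfies the SSP.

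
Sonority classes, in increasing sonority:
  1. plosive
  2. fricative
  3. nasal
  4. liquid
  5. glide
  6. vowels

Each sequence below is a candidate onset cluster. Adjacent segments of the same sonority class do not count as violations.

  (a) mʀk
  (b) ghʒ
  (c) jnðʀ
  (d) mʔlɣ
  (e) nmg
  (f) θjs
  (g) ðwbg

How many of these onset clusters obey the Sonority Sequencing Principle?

1

(a) sonority 3-4-1: ill-formed.
(b) sonority 1-2-2: well-formed.
(c) sonority 5-3-2-4: ill-formed.
(d) sonority 3-1-4-2: ill-formed.
(e) sonority 3-3-1: ill-formed.
(f) sonority 2-5-2: ill-formed.
(g) sonority 2-5-1-1: ill-formed.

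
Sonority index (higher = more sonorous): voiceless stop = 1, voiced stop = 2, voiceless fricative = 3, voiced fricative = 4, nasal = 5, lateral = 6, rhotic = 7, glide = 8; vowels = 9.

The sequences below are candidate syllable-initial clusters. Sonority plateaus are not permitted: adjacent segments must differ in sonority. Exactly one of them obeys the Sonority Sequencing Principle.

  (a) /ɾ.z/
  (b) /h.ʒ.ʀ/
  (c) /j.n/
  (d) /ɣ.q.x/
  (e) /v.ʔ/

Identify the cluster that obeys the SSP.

b

(a) /ɾ.z/: profile 7-4 — violates.
(b) /h.ʒ.ʀ/: profile 3-4-7 — obeys.
(c) /j.n/: profile 8-5 — violates.
(d) /ɣ.q.x/: profile 4-1-3 — violates.
(e) /v.ʔ/: profile 4-1 — violates.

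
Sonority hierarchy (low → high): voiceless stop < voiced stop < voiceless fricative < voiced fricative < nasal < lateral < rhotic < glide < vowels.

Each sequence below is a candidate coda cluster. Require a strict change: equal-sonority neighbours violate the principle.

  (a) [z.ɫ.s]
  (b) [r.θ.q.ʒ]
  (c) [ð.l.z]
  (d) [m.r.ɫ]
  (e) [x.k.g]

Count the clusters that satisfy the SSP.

(a) [z.ɫ.s]: profile 4-6-3 — violates.
(b) [r.θ.q.ʒ]: profile 7-3-1-4 — violates.
(c) [ð.l.z]: profile 4-6-4 — violates.
(d) [m.r.ɫ]: profile 5-7-6 — violates.
(e) [x.k.g]: profile 3-1-2 — violates.

0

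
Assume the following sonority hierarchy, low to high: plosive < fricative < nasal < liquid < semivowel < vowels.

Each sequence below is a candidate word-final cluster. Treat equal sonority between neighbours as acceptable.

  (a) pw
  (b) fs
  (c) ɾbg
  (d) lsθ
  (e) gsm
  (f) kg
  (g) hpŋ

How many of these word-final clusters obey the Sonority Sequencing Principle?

4

(a) 1-5 → violates
(b) 2-2 → obeys
(c) 4-1-1 → obeys
(d) 4-2-2 → obeys
(e) 1-2-3 → violates
(f) 1-1 → obeys
(g) 2-1-3 → violates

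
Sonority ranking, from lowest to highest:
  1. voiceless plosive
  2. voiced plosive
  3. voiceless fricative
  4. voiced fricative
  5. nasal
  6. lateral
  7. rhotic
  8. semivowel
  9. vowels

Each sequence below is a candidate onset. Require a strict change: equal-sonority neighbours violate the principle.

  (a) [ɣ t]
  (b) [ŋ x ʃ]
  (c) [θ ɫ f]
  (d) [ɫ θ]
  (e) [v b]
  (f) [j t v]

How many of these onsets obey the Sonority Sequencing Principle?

(a) sonority 4-1: ill-formed.
(b) sonority 5-3-3: ill-formed.
(c) sonority 3-6-3: ill-formed.
(d) sonority 6-3: ill-formed.
(e) sonority 4-2: ill-formed.
(f) sonority 8-1-4: ill-formed.

0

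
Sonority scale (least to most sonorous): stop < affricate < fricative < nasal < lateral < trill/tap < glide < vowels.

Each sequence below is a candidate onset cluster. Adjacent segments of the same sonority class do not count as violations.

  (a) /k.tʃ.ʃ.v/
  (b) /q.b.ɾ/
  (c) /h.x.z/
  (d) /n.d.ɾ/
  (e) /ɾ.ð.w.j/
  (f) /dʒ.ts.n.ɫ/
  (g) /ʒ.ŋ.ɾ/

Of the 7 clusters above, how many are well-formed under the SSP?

5

(a) /k.tʃ.ʃ.v/: profile 1-2-3-3 — obeys.
(b) /q.b.ɾ/: profile 1-1-6 — obeys.
(c) /h.x.z/: profile 3-3-3 — obeys.
(d) /n.d.ɾ/: profile 4-1-6 — violates.
(e) /ɾ.ð.w.j/: profile 6-3-7-7 — violates.
(f) /dʒ.ts.n.ɫ/: profile 2-2-4-5 — obeys.
(g) /ʒ.ŋ.ɾ/: profile 3-4-6 — obeys.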